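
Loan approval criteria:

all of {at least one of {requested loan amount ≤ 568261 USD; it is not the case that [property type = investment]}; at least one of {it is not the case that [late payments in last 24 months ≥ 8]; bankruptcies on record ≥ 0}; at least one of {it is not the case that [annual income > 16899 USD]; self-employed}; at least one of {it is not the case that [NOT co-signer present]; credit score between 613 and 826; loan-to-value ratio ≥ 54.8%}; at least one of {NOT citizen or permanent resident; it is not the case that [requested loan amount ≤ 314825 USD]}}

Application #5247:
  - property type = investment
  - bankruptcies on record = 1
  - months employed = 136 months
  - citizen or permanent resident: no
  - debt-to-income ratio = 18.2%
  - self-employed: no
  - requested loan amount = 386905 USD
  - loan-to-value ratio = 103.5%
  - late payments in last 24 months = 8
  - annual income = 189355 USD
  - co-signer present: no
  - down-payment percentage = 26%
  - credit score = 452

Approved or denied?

Atomic conditions:
  requested loan amount ≤ 568261 USD: 386905 ≤ 568261 is true
  property type = investment: investment == investment is true
  late payments in last 24 months ≥ 8: 8 ≥ 8 is true
  bankruptcies on record ≥ 0: 1 ≥ 0 is true
  annual income > 16899 USD: 189355 > 16899 is true
  self-employed: no → false
  NOT co-signer present: no → true
  credit score between 613 and 826: 452 in [613, 826] is false
  loan-to-value ratio ≥ 54.8%: 103.5 ≥ 54.8 is true
  NOT citizen or permanent resident: no → true
  requested loan amount ≤ 314825 USD: 386905 ≤ 314825 is false
Combine:
[1.2] NOT true = false
[1] true OR false = true
[2.1] NOT true = false
[2] false OR true = true
[3.1] NOT true = false
[3] false OR false = false
[4.1] NOT true = false
[4] false OR false OR true = true
[5.2] NOT false = true
[5] true OR true = true
[root] true AND true AND false AND true AND true = false
Overall: false → denied

Denied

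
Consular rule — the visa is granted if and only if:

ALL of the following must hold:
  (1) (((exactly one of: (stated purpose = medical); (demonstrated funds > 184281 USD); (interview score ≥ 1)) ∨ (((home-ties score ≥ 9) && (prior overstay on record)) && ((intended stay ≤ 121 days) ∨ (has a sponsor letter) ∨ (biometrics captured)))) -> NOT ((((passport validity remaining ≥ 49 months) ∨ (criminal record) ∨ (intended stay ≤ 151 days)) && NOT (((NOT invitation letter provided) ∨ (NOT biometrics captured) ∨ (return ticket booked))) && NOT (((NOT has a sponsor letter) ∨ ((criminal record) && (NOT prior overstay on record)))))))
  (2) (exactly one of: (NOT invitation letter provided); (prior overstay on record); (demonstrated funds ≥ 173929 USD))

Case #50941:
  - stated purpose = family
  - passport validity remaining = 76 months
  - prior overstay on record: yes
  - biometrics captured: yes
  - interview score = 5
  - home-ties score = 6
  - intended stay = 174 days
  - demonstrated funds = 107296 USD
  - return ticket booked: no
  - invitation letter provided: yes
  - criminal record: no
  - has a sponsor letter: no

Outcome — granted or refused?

Granted

Atomic conditions:
  stated purpose = medical: family == medical is false
  demonstrated funds > 184281 USD: 107296 > 184281 is false
  interview score ≥ 1: 5 ≥ 1 is true
  home-ties score ≥ 9: 6 ≥ 9 is false
  prior overstay on record: yes → true
  intended stay ≤ 121 days: 174 ≤ 121 is false
  has a sponsor letter: no → false
  biometrics captured: yes → true
  passport validity remaining ≥ 49 months: 76 ≥ 49 is true
  criminal record: no → false
  intended stay ≤ 151 days: 174 ≤ 151 is false
  NOT invitation letter provided: yes → false
  NOT biometrics captured: yes → false
  return ticket booked: no → false
  NOT has a sponsor letter: no → true
  NOT prior overstay on record: yes → false
  demonstrated funds ≥ 173929 USD: 107296 ≥ 173929 is false
Combine:
[1.1.1] exactly-one(false, false, true) = true
[1.1.2.1] false AND true = false
[1.1.2.2] false OR false OR true = true
[1.1.2] false AND true = false
[1.1] true OR false = true
[1.2.1.1] true OR false OR false = true
[1.2.1.2.1] false OR false OR false = false
[1.2.1.2] NOT false = true
[1.2.1.3.1.2] false AND false = false
[1.2.1.3.1] true OR false = true
[1.2.1.3] NOT true = false
[1.2.1] true AND true AND false = false
[1.2] NOT false = true
[1] true → true = true
[2] exactly-one(false, true, false) = true
[root] true AND true = true
Overall: true → granted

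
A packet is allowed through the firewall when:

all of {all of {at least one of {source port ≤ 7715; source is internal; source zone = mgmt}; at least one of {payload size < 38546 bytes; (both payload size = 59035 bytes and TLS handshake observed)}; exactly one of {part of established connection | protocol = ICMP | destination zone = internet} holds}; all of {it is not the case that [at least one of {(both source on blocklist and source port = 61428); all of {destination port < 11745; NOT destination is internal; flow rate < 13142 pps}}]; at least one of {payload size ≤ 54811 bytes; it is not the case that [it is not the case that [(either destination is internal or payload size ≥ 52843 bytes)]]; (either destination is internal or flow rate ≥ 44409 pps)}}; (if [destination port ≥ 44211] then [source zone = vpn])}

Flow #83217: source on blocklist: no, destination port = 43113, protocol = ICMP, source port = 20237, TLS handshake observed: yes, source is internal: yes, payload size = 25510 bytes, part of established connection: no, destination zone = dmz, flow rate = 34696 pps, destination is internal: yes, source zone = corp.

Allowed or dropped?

Atomic conditions:
  source port ≤ 7715: 20237 ≤ 7715 is false
  source is internal: yes → true
  source zone = mgmt: corp == mgmt is false
  payload size < 38546 bytes: 25510 < 38546 is true
  payload size = 59035 bytes: 25510 == 59035 is false
  TLS handshake observed: yes → true
  part of established connection: no → false
  protocol = ICMP: ICMP == ICMP is true
  destination zone = internet: dmz == internet is false
  source on blocklist: no → false
  source port = 61428: 20237 == 61428 is false
  destination port < 11745: 43113 < 11745 is false
  NOT destination is internal: yes → false
  flow rate < 13142 pps: 34696 < 13142 is false
  payload size ≤ 54811 bytes: 25510 ≤ 54811 is true
  destination is internal: yes → true
  payload size ≥ 52843 bytes: 25510 ≥ 52843 is false
  flow rate ≥ 44409 pps: 34696 ≥ 44409 is false
  destination port ≥ 44211: 43113 ≥ 44211 is false
  source zone = vpn: corp == vpn is false
Combine:
[1.1] false OR true OR false = true
[1.2.2] false AND true = false
[1.2] true OR false = true
[1.3] exactly-one(false, true, false) = true
[1] true AND true AND true = true
[2.1.1.1] false AND false = false
[2.1.1.2] false AND false AND false = false
[2.1.1] false OR false = false
[2.1] NOT false = true
[2.2.2.1.1] true OR false = true
[2.2.2.1] NOT true = false
[2.2.2] NOT false = true
[2.2.3] true OR false = true
[2.2] true OR true OR true = true
[2] true AND true = true
[3] false → false (antecedent false ⇒ implication holds) = true
[root] true AND true AND true = true
Overall: true → allowed

Allowed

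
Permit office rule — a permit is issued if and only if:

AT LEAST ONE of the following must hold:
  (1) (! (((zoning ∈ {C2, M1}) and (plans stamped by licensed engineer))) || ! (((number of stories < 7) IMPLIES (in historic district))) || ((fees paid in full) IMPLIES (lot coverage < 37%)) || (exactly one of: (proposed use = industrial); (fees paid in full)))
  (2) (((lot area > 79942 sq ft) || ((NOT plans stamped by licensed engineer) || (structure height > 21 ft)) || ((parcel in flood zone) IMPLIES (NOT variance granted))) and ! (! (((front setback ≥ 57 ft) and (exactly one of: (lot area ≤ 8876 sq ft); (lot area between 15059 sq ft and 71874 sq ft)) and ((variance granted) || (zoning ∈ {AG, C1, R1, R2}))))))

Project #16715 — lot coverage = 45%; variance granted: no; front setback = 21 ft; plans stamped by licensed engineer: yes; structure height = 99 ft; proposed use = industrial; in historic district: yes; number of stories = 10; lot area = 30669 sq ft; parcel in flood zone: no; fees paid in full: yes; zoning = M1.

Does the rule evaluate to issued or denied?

Denied

Atomic conditions:
  zoning ∈ {C2, M1}: M1 is in the set → true
  plans stamped by licensed engineer: yes → true
  number of stories < 7: 10 < 7 is false
  in historic district: yes → true
  fees paid in full: yes → true
  lot coverage < 37%: 45 < 37 is false
  proposed use = industrial: industrial == industrial is true
  lot area > 79942 sq ft: 30669 > 79942 is false
  NOT plans stamped by licensed engineer: yes → false
  structure height > 21 ft: 99 > 21 is true
  parcel in flood zone: no → false
  NOT variance granted: no → true
  front setback ≥ 57 ft: 21 ≥ 57 is false
  lot area ≤ 8876 sq ft: 30669 ≤ 8876 is false
  lot area between 15059 sq ft and 71874 sq ft: 30669 in [15059, 71874] is true
  variance granted: no → false
  zoning ∈ {AG, C1, R1, R2}: M1 is not in the set → false
Combine:
[1.1.1] true AND true = true
[1.1] NOT true = false
[1.2.1] false → true (antecedent false ⇒ implication holds) = true
[1.2] NOT true = false
[1.3] true → false = false
[1.4] exactly-one(true, true) = false
[1] false OR false OR false OR false = false
[2.1.2] false OR true = true
[2.1.3] false → true (antecedent false ⇒ implication holds) = true
[2.1] false OR true OR true = true
[2.2.1.1.2] exactly-one(false, true) = true
[2.2.1.1.3] false OR false = false
[2.2.1.1] false AND true AND false = false
[2.2.1] NOT false = true
[2.2] NOT true = false
[2] true AND false = false
[root] false OR false = false
Overall: false → denied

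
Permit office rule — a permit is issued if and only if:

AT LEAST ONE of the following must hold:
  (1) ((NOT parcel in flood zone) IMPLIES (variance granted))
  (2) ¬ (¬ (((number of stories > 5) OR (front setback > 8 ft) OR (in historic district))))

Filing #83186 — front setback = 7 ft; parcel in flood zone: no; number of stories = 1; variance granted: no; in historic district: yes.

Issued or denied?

Atomic conditions:
  NOT parcel in flood zone: no → true
  variance granted: no → false
  number of stories > 5: 1 > 5 is false
  front setback > 8 ft: 7 > 8 is false
  in historic district: yes → true
Combine:
[1] true → false = false
[2.1.1] false OR false OR true = true
[2.1] NOT true = false
[2] NOT false = true
[root] false OR true = true
Overall: true → issued

Issued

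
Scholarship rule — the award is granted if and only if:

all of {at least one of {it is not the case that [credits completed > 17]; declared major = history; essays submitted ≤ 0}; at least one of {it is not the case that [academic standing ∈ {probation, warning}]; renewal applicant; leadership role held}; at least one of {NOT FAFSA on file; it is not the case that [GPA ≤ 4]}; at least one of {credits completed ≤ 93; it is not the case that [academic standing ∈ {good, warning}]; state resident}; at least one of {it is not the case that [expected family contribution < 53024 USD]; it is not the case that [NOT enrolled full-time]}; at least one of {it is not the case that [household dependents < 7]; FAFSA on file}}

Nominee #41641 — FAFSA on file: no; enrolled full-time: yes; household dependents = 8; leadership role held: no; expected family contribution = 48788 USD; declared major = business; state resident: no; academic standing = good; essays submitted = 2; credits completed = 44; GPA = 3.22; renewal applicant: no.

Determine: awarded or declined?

Atomic conditions:
  credits completed > 17: 44 > 17 is true
  declared major = history: business == history is false
  essays submitted ≤ 0: 2 ≤ 0 is false
  academic standing ∈ {probation, warning}: good is not in the set → false
  renewal applicant: no → false
  leadership role held: no → false
  NOT FAFSA on file: no → true
  GPA ≤ 4: 3.22 ≤ 4 is true
  credits completed ≤ 93: 44 ≤ 93 is true
  academic standing ∈ {good, warning}: good is in the set → true
  state resident: no → false
  expected family contribution < 53024 USD: 48788 < 53024 is true
  NOT enrolled full-time: yes → false
  household dependents < 7: 8 < 7 is false
  FAFSA on file: no → false
Combine:
[1.1] NOT true = false
[1] false OR false OR false = false
[2.1] NOT false = true
[2] true OR false OR false = true
[3.2] NOT true = false
[3] true OR false = true
[4.2] NOT true = false
[4] true OR false OR false = true
[5.1] NOT true = false
[5.2] NOT false = true
[5] false OR true = true
[6.1] NOT false = true
[6] true OR false = true
[root] false AND true AND true AND true AND true AND true = false
Overall: false → declined

Declined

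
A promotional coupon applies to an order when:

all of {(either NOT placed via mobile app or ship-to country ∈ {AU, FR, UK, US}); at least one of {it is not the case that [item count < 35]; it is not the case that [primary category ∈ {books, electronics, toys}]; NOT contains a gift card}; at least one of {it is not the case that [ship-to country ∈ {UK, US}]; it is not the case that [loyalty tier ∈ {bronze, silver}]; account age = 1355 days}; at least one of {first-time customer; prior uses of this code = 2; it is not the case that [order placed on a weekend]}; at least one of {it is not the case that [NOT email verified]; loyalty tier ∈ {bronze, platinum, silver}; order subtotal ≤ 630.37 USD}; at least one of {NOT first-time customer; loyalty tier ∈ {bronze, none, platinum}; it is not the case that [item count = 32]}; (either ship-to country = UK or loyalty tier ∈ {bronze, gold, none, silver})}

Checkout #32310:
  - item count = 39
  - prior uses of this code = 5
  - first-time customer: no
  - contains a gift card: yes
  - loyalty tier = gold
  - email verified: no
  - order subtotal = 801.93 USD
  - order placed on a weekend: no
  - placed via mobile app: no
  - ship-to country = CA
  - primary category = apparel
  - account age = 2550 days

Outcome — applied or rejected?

Atomic conditions:
  NOT placed via mobile app: no → true
  ship-to country ∈ {AU, FR, UK, US}: CA is not in the set → false
  item count < 35: 39 < 35 is false
  primary category ∈ {books, electronics, toys}: apparel is not in the set → false
  NOT contains a gift card: yes → false
  ship-to country ∈ {UK, US}: CA is not in the set → false
  loyalty tier ∈ {bronze, silver}: gold is not in the set → false
  account age = 1355 days: 2550 == 1355 is false
  first-time customer: no → false
  prior uses of this code = 2: 5 == 2 is false
  order placed on a weekend: no → false
  NOT email verified: no → true
  loyalty tier ∈ {bronze, platinum, silver}: gold is not in the set → false
  order subtotal ≤ 630.37 USD: 801.93 ≤ 630.37 is false
  NOT first-time customer: no → true
  loyalty tier ∈ {bronze, none, platinum}: gold is not in the set → false
  item count = 32: 39 == 32 is false
  ship-to country = UK: CA == UK is false
  loyalty tier ∈ {bronze, gold, none, silver}: gold is in the set → true
Combine:
[1] true OR false = true
[2.1] NOT false = true
[2.2] NOT false = true
[2] true OR true OR false = true
[3.1] NOT false = true
[3.2] NOT false = true
[3] true OR true OR false = true
[4.3] NOT false = true
[4] false OR false OR true = true
[5.1] NOT true = false
[5] false OR false OR false = false
[6.3] NOT false = true
[6] true OR false OR true = true
[7] false OR true = true
[root] true AND true AND true AND true AND false AND true AND true = false
Overall: false → rejected

Rejected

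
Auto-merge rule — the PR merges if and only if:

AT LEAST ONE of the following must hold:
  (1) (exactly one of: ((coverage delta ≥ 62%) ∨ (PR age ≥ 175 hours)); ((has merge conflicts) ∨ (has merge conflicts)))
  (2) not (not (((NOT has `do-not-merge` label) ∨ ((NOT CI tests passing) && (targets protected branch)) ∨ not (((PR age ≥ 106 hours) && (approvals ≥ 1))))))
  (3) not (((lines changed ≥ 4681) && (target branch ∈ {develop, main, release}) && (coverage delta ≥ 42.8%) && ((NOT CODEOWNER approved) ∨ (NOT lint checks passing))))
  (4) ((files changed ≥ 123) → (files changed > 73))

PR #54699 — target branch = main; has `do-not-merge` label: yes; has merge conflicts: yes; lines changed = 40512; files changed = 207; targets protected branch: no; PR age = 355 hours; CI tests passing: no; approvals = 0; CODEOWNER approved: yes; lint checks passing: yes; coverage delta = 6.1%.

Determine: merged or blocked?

Atomic conditions:
  coverage delta ≥ 62%: 6.1 ≥ 62 is false
  PR age ≥ 175 hours: 355 ≥ 175 is true
  has merge conflicts: yes → true
  NOT has `do-not-merge` label: yes → false
  NOT CI tests passing: no → true
  targets protected branch: no → false
  PR age ≥ 106 hours: 355 ≥ 106 is true
  approvals ≥ 1: 0 ≥ 1 is false
  lines changed ≥ 4681: 40512 ≥ 4681 is true
  target branch ∈ {develop, main, release}: main is in the set → true
  coverage delta ≥ 42.8%: 6.1 ≥ 42.8 is false
  NOT CODEOWNER approved: yes → false
  NOT lint checks passing: yes → false
  files changed ≥ 123: 207 ≥ 123 is true
  files changed > 73: 207 > 73 is true
Combine:
[1.1] false OR true = true
[1.2] true OR true = true
[1] exactly-one(true, true) = false
[2.1.1.2] true AND false = false
[2.1.1.3.1] true AND false = false
[2.1.1.3] NOT false = true
[2.1.1] false OR false OR true = true
[2.1] NOT true = false
[2] NOT false = true
[3.1.4] false OR false = false
[3.1] true AND true AND false AND false = false
[3] NOT false = true
[4] true → true = true
[root] false OR true OR true OR true = true
Overall: true → merged

Merged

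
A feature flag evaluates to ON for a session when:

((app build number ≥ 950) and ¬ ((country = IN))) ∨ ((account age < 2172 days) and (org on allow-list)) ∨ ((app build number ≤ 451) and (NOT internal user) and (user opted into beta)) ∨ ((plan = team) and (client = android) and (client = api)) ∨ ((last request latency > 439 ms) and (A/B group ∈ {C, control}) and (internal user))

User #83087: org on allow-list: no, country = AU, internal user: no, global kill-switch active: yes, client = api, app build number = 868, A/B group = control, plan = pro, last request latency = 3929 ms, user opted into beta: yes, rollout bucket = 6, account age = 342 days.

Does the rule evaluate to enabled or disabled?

Atomic conditions:
  app build number ≥ 950: 868 ≥ 950 is false
  country = IN: AU == IN is false
  account age < 2172 days: 342 < 2172 is true
  org on allow-list: no → false
  app build number ≤ 451: 868 ≤ 451 is false
  NOT internal user: no → true
  user opted into beta: yes → true
  plan = team: pro == team is false
  client = android: api == android is false
  client = api: api == api is true
  last request latency > 439 ms: 3929 > 439 is true
  A/B group ∈ {C, control}: control is in the set → true
  internal user: no → false
Combine:
[1.2] NOT false = true
[1] false AND true = false
[2] true AND false = false
[3] false AND true AND true = false
[4] false AND false AND true = false
[5] true AND true AND false = false
[root] false OR false OR false OR false OR false = false
Overall: false → disabled

Disabled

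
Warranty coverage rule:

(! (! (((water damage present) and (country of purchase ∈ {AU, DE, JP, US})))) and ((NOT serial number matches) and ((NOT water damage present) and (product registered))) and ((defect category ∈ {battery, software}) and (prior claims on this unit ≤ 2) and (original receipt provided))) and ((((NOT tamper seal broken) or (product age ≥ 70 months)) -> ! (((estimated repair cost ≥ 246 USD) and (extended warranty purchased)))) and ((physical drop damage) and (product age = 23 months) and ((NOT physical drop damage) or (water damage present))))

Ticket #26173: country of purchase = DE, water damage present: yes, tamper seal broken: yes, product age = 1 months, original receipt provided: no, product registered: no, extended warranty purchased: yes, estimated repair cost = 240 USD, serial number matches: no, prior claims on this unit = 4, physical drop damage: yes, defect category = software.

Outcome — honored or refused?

Refused

Atomic conditions:
  water damage present: yes → true
  country of purchase ∈ {AU, DE, JP, US}: DE is in the set → true
  NOT serial number matches: no → true
  NOT water damage present: yes → false
  product registered: no → false
  defect category ∈ {battery, software}: software is in the set → true
  prior claims on this unit ≤ 2: 4 ≤ 2 is false
  original receipt provided: no → false
  NOT tamper seal broken: yes → false
  product age ≥ 70 months: 1 ≥ 70 is false
  estimated repair cost ≥ 246 USD: 240 ≥ 246 is false
  extended warranty purchased: yes → true
  physical drop damage: yes → true
  product age = 23 months: 1 == 23 is false
  NOT physical drop damage: yes → false
Combine:
[1.1.1.1] true AND true = true
[1.1.1] NOT true = false
[1.1] NOT false = true
[1.2.2] false AND false = false
[1.2] true AND false = false
[1.3] true AND false AND false = false
[1] true AND false AND false = false
[2.1.1] false OR false = false
[2.1.2.1] false AND true = false
[2.1.2] NOT false = true
[2.1] false → true (antecedent false ⇒ implication holds) = true
[2.2.3] false OR true = true
[2.2] true AND false AND true = false
[2] true AND false = false
[root] false AND false = false
Overall: false → refused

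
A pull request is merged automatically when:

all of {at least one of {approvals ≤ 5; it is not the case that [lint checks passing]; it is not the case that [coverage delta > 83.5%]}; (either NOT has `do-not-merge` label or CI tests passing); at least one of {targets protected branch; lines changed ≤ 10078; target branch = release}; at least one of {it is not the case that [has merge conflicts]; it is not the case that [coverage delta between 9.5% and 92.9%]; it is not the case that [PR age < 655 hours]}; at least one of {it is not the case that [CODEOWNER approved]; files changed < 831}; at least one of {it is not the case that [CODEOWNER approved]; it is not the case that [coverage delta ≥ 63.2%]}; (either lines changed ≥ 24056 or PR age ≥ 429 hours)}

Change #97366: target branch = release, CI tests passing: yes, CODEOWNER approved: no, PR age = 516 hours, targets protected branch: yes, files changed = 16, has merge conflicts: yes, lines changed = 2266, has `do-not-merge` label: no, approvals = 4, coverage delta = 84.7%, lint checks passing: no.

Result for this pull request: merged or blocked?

Atomic conditions:
  approvals ≤ 5: 4 ≤ 5 is true
  lint checks passing: no → false
  coverage delta > 83.5%: 84.7 > 83.5 is true
  NOT has `do-not-merge` label: no → true
  CI tests passing: yes → true
  targets protected branch: yes → true
  lines changed ≤ 10078: 2266 ≤ 10078 is true
  target branch = release: release == release is true
  has merge conflicts: yes → true
  coverage delta between 9.5% and 92.9%: 84.7 in [9.5, 92.9] is true
  PR age < 655 hours: 516 < 655 is true
  CODEOWNER approved: no → false
  files changed < 831: 16 < 831 is true
  coverage delta ≥ 63.2%: 84.7 ≥ 63.2 is true
  lines changed ≥ 24056: 2266 ≥ 24056 is false
  PR age ≥ 429 hours: 516 ≥ 429 is true
Combine:
[1.2] NOT false = true
[1.3] NOT true = false
[1] true OR true OR false = true
[2] true OR true = true
[3] true OR true OR true = true
[4.1] NOT true = false
[4.2] NOT true = false
[4.3] NOT true = false
[4] false OR false OR false = false
[5.1] NOT false = true
[5] true OR true = true
[6.1] NOT false = true
[6.2] NOT true = false
[6] true OR false = true
[7] false OR true = true
[root] true AND true AND true AND false AND true AND true AND true = false
Overall: false → blocked

Blocked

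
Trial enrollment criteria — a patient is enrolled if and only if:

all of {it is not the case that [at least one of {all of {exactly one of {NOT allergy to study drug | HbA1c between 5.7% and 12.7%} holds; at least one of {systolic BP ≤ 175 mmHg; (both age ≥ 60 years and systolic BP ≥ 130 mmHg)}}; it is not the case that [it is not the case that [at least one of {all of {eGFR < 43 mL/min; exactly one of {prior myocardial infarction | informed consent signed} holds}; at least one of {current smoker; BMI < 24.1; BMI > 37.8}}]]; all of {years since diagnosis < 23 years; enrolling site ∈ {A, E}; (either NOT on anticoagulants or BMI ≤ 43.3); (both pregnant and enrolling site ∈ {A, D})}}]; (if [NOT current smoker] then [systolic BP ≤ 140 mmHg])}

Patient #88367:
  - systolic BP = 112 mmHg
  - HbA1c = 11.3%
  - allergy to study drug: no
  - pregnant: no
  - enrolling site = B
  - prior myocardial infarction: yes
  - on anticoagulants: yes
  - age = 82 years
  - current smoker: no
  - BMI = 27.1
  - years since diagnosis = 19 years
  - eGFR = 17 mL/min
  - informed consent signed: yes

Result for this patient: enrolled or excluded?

Enrolled

Atomic conditions:
  NOT allergy to study drug: no → true
  HbA1c between 5.7% and 12.7%: 11.3 in [5.7, 12.7] is true
  systolic BP ≤ 175 mmHg: 112 ≤ 175 is true
  age ≥ 60 years: 82 ≥ 60 is true
  systolic BP ≥ 130 mmHg: 112 ≥ 130 is false
  eGFR < 43 mL/min: 17 < 43 is true
  prior myocardial infarction: yes → true
  informed consent signed: yes → true
  current smoker: no → false
  BMI < 24.1: 27.1 < 24.1 is false
  BMI > 37.8: 27.1 > 37.8 is false
  years since diagnosis < 23 years: 19 < 23 is true
  enrolling site ∈ {A, E}: B is not in the set → false
  NOT on anticoagulants: yes → false
  BMI ≤ 43.3: 27.1 ≤ 43.3 is true
  pregnant: no → false
  enrolling site ∈ {A, D}: B is not in the set → false
  NOT current smoker: no → true
  systolic BP ≤ 140 mmHg: 112 ≤ 140 is true
Combine:
[1.1.1.1] exactly-one(true, true) = false
[1.1.1.2.2] true AND false = false
[1.1.1.2] true OR false = true
[1.1.1] false AND true = false
[1.1.2.1.1.1.2] exactly-one(true, true) = false
[1.1.2.1.1.1] true AND false = false
[1.1.2.1.1.2] false OR false OR false = false
[1.1.2.1.1] false OR false = false
[1.1.2.1] NOT false = true
[1.1.2] NOT true = false
[1.1.3.3] false OR true = true
[1.1.3.4] false AND false = false
[1.1.3] true AND false AND true AND false = false
[1.1] false OR false OR false = false
[1] NOT false = true
[2] true → true = true
[root] true AND true = true
Overall: true → enrolled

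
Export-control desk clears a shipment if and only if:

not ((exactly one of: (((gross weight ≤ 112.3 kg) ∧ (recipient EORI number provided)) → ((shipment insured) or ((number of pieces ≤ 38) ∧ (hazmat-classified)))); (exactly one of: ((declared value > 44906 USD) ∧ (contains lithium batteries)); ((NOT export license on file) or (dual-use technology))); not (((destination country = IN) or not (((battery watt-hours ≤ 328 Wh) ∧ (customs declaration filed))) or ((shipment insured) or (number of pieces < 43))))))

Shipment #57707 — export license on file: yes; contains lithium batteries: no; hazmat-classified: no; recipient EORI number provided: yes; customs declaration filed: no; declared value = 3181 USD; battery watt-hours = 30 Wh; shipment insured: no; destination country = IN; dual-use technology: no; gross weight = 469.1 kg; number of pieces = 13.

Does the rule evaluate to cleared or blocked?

Atomic conditions:
  gross weight ≤ 112.3 kg: 469.1 ≤ 112.3 is false
  recipient EORI number provided: yes → true
  shipment insured: no → false
  number of pieces ≤ 38: 13 ≤ 38 is true
  hazmat-classified: no → false
  declared value > 44906 USD: 3181 > 44906 is false
  contains lithium batteries: no → false
  NOT export license on file: yes → false
  dual-use technology: no → false
  destination country = IN: IN == IN is true
  battery watt-hours ≤ 328 Wh: 30 ≤ 328 is true
  customs declaration filed: no → false
  number of pieces < 43: 13 < 43 is true
Combine:
[1.1.1] false AND true = false
[1.1.2.2] true AND false = false
[1.1.2] false OR false = false
[1.1] false → false (antecedent false ⇒ implication holds) = true
[1.2.1] false AND false = false
[1.2.2] false OR false = false
[1.2] exactly-one(false, false) = false
[1.3.1.2.1] true AND false = false
[1.3.1.2] NOT false = true
[1.3.1.3] false OR true = true
[1.3.1] true OR true OR true = true
[1.3] NOT true = false
[1] exactly-one(true, false, false) = true
[root] NOT true = false
Overall: false → blocked

Blocked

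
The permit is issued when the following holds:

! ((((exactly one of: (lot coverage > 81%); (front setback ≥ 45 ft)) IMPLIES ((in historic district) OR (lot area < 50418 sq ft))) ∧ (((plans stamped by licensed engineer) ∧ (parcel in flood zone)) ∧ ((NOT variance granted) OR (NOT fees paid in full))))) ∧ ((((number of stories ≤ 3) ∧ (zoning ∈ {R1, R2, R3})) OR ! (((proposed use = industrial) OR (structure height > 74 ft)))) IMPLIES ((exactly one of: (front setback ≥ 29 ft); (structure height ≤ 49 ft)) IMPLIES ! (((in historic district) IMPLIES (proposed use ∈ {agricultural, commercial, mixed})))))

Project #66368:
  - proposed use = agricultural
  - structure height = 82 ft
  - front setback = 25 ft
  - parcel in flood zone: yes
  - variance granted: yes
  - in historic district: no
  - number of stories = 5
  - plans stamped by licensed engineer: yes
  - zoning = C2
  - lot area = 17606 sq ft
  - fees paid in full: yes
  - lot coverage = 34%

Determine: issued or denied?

Atomic conditions:
  lot coverage > 81%: 34 > 81 is false
  front setback ≥ 45 ft: 25 ≥ 45 is false
  in historic district: no → false
  lot area < 50418 sq ft: 17606 < 50418 is true
  plans stamped by licensed engineer: yes → true
  parcel in flood zone: yes → true
  NOT variance granted: yes → false
  NOT fees paid in full: yes → false
  number of stories ≤ 3: 5 ≤ 3 is false
  zoning ∈ {R1, R2, R3}: C2 is not in the set → false
  proposed use = industrial: agricultural == industrial is false
  structure height > 74 ft: 82 > 74 is true
  front setback ≥ 29 ft: 25 ≥ 29 is false
  structure height ≤ 49 ft: 82 ≤ 49 is false
  proposed use ∈ {agricultural, commercial, mixed}: agricultural is in the set → true
Combine:
[1.1.1.1] exactly-one(false, false) = false
[1.1.1.2] false OR true = true
[1.1.1] false → true (antecedent false ⇒ implication holds) = true
[1.1.2.1] true AND true = true
[1.1.2.2] false OR false = false
[1.1.2] true AND false = false
[1.1] true AND false = false
[1] NOT false = true
[2.1.1] false AND false = false
[2.1.2.1] false OR true = true
[2.1.2] NOT true = false
[2.1] false OR false = false
[2.2.1] exactly-one(false, false) = false
[2.2.2.1] false → true (antecedent false ⇒ implication holds) = true
[2.2.2] NOT true = false
[2.2] false → false (antecedent false ⇒ implication holds) = true
[2] false → true (antecedent false ⇒ implication holds) = true
[root] true AND true = true
Overall: true → issued

Issued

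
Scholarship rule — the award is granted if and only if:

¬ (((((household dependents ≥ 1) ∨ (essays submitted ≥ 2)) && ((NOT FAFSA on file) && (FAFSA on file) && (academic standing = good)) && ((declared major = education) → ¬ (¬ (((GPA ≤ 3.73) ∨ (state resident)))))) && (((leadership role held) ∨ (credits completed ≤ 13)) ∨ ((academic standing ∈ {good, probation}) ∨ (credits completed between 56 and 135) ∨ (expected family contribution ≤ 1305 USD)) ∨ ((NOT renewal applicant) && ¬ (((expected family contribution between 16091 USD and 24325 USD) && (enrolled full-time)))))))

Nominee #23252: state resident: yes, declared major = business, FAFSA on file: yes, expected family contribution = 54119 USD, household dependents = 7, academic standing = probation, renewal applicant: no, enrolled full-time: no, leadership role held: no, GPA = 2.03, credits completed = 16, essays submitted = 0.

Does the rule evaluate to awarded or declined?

Awarded

Atomic conditions:
  household dependents ≥ 1: 7 ≥ 1 is true
  essays submitted ≥ 2: 0 ≥ 2 is false
  NOT FAFSA on file: yes → false
  FAFSA on file: yes → true
  academic standing = good: probation == good is false
  declared major = education: business == education is false
  GPA ≤ 3.73: 2.03 ≤ 3.73 is true
  state resident: yes → true
  leadership role held: no → false
  credits completed ≤ 13: 16 ≤ 13 is false
  academic standing ∈ {good, probation}: probation is in the set → true
  credits completed between 56 and 135: 16 in [56, 135] is false
  expected family contribution ≤ 1305 USD: 54119 ≤ 1305 is false
  NOT renewal applicant: no → true
  expected family contribution between 16091 USD and 24325 USD: 54119 in [16091, 24325] is false
  enrolled full-time: no → false
Combine:
[1.1.1] true OR false = true
[1.1.2] false AND true AND false = false
[1.1.3.2.1.1] true OR true = true
[1.1.3.2.1] NOT true = false
[1.1.3.2] NOT false = true
[1.1.3] false → true (antecedent false ⇒ implication holds) = true
[1.1] true AND false AND true = false
[1.2.1] false OR false = false
[1.2.2] true OR false OR false = true
[1.2.3.2.1] false AND false = false
[1.2.3.2] NOT false = true
[1.2.3] true AND true = true
[1.2] false OR true OR true = true
[1] false AND true = false
[root] NOT false = true
Overall: true → awarded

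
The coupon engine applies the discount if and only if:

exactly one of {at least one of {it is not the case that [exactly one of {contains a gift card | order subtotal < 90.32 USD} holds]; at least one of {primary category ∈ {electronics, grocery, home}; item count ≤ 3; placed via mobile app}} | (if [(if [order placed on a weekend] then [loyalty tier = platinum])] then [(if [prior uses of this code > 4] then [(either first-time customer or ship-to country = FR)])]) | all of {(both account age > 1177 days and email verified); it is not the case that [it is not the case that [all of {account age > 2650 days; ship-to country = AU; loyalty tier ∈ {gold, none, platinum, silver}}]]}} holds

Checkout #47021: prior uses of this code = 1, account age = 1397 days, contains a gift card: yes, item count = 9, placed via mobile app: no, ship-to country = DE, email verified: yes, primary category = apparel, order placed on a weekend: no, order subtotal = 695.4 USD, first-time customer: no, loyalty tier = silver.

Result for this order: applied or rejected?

Atomic conditions:
  contains a gift card: yes → true
  order subtotal < 90.32 USD: 695.4 < 90.32 is false
  primary category ∈ {electronics, grocery, home}: apparel is not in the set → false
  item count ≤ 3: 9 ≤ 3 is false
  placed via mobile app: no → false
  order placed on a weekend: no → false
  loyalty tier = platinum: silver == platinum is false
  prior uses of this code > 4: 1 > 4 is false
  first-time customer: no → false
  ship-to country = FR: DE == FR is false
  account age > 1177 days: 1397 > 1177 is true
  email verified: yes → true
  account age > 2650 days: 1397 > 2650 is false
  ship-to country = AU: DE == AU is false
  loyalty tier ∈ {gold, none, platinum, silver}: silver is in the set → true
Combine:
[1.1.1] exactly-one(true, false) = true
[1.1] NOT true = false
[1.2] false OR false OR false = false
[1] false OR false = false
[2.1] false → false (antecedent false ⇒ implication holds) = true
[2.2.2] false OR false = false
[2.2] false → false (antecedent false ⇒ implication holds) = true
[2] true → true = true
[3.1] true AND true = true
[3.2.1.1] false AND false AND true = false
[3.2.1] NOT false = true
[3.2] NOT true = false
[3] true AND false = false
[root] exactly-one(false, true, false) = true
Overall: true → applied

Applied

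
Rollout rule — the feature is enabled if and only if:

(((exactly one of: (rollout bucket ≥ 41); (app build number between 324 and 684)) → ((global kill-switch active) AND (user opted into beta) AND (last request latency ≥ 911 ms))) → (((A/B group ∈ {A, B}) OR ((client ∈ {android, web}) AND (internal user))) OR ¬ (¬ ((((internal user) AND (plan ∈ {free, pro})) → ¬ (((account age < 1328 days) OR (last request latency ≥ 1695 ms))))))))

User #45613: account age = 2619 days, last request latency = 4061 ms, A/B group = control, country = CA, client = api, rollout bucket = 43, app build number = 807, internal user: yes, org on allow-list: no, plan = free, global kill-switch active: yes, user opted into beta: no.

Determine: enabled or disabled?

Atomic conditions:
  rollout bucket ≥ 41: 43 ≥ 41 is true
  app build number between 324 and 684: 807 in [324, 684] is false
  global kill-switch active: yes → true
  user opted into beta: no → false
  last request latency ≥ 911 ms: 4061 ≥ 911 is true
  A/B group ∈ {A, B}: control is not in the set → false
  client ∈ {android, web}: api is not in the set → false
  internal user: yes → true
  plan ∈ {free, pro}: free is in the set → true
  account age < 1328 days: 2619 < 1328 is false
  last request latency ≥ 1695 ms: 4061 ≥ 1695 is true
Combine:
[1.1] exactly-one(true, false) = true
[1.2] true AND false AND true = false
[1] true → false = false
[2.1.2] false AND true = false
[2.1] false OR false = false
[2.2.1.1.1] true AND true = true
[2.2.1.1.2.1] false OR true = true
[2.2.1.1.2] NOT true = false
[2.2.1.1] true → false = false
[2.2.1] NOT false = true
[2.2] NOT true = false
[2] false OR false = false
[root] false → false (antecedent false ⇒ implication holds) = true
Overall: true → enabled

Enabled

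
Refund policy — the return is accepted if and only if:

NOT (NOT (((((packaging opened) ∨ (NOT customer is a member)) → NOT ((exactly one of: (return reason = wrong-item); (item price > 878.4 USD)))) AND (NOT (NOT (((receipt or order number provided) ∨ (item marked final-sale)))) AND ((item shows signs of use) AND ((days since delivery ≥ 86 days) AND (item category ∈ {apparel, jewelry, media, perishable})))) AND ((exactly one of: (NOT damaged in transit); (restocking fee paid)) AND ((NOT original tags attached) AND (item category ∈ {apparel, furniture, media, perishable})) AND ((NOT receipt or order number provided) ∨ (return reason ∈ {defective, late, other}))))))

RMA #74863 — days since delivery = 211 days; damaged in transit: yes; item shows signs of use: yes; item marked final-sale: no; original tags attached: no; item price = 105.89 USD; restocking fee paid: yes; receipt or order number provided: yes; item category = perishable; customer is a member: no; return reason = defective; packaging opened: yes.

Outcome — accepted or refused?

Accepted

Atomic conditions:
  packaging opened: yes → true
  NOT customer is a member: no → true
  return reason = wrong-item: defective == wrong-item is false
  item price > 878.4 USD: 105.89 > 878.4 is false
  receipt or order number provided: yes → true
  item marked final-sale: no → false
  item shows signs of use: yes → true
  days since delivery ≥ 86 days: 211 ≥ 86 is true
  item category ∈ {apparel, jewelry, media, perishable}: perishable is in the set → true
  NOT damaged in transit: yes → false
  restocking fee paid: yes → true
  NOT original tags attached: no → true
  item category ∈ {apparel, furniture, media, perishable}: perishable is in the set → true
  NOT receipt or order number provided: yes → false
  return reason ∈ {defective, late, other}: defective is in the set → true
Combine:
[1.1.1.1] true OR true = true
[1.1.1.2.1] exactly-one(false, false) = false
[1.1.1.2] NOT false = true
[1.1.1] true → true = true
[1.1.2.1.1.1] true OR false = true
[1.1.2.1.1] NOT true = false
[1.1.2.1] NOT false = true
[1.1.2.2.2] true AND true = true
[1.1.2.2] true AND true = true
[1.1.2] true AND true = true
[1.1.3.1] exactly-one(false, true) = true
[1.1.3.2] true AND true = true
[1.1.3.3] false OR true = true
[1.1.3] true AND true AND true = true
[1.1] true AND true AND true = true
[1] NOT true = false
[root] NOT false = true
Overall: true → accepted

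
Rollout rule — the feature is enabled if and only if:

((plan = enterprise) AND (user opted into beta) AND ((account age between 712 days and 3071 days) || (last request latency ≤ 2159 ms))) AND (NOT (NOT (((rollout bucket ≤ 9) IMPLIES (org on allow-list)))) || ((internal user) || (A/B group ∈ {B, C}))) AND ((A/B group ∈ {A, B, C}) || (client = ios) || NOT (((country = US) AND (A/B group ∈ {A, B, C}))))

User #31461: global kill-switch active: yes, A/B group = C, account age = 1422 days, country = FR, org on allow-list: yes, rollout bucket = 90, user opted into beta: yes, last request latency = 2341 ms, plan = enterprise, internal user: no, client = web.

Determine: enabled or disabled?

Enabled

Atomic conditions:
  plan = enterprise: enterprise == enterprise is true
  user opted into beta: yes → true
  account age between 712 days and 3071 days: 1422 in [712, 3071] is true
  last request latency ≤ 2159 ms: 2341 ≤ 2159 is false
  rollout bucket ≤ 9: 90 ≤ 9 is false
  org on allow-list: yes → true
  internal user: no → false
  A/B group ∈ {B, C}: C is in the set → true
  A/B group ∈ {A, B, C}: C is in the set → true
  client = ios: web == ios is false
  country = US: FR == US is false
Combine:
[1.3] true OR false = true
[1] true AND true AND true = true
[2.1.1.1] false → true (antecedent false ⇒ implication holds) = true
[2.1.1] NOT true = false
[2.1] NOT false = true
[2.2] false OR true = true
[2] true OR true = true
[3.3.1] false AND true = false
[3.3] NOT false = true
[3] true OR false OR true = true
[root] true AND true AND true = true
Overall: true → enabled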